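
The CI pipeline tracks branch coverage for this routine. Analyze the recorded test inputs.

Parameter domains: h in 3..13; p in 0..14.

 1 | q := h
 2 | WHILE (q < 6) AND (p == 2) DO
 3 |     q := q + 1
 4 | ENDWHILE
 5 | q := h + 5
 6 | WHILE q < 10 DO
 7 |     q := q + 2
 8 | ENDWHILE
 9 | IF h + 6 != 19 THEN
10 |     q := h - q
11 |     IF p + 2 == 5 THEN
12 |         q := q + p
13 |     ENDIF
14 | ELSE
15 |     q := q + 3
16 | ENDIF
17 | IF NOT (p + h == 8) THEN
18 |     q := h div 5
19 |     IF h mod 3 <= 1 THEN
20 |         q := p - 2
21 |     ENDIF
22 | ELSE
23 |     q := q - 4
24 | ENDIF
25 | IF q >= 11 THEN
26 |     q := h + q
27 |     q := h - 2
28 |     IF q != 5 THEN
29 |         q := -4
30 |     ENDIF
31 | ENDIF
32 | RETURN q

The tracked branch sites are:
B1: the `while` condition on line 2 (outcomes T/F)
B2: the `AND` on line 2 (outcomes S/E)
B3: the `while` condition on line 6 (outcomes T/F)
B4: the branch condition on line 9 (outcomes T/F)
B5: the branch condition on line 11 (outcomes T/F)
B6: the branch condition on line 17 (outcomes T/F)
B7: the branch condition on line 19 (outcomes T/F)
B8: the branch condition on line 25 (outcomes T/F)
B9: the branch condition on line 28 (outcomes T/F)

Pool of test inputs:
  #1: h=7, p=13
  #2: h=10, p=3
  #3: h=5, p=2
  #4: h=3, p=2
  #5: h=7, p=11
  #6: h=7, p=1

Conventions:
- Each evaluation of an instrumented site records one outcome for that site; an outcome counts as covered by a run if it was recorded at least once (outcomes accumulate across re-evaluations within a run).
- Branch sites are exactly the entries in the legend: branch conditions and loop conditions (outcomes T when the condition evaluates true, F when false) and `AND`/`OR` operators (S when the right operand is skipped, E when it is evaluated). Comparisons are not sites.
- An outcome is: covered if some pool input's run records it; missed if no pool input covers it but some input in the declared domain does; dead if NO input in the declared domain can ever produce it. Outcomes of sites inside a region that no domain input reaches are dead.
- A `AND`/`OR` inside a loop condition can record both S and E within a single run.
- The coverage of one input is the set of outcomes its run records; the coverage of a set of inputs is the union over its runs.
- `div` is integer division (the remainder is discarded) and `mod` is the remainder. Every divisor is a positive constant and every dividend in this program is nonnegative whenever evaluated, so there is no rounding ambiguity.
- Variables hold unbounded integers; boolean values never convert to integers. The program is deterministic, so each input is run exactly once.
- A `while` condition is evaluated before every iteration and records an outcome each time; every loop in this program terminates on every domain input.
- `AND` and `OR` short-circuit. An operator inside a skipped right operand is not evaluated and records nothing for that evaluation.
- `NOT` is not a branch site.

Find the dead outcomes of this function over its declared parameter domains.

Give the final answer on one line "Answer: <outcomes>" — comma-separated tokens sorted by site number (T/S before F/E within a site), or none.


exhaustive pass over the 165-input domain:
  reachable outcomes have witnesses, e.g. B1=T (e.g. h=3, p=2), B1=F (e.g. h=3, p=0), B2=S (e.g. h=3, p=2), B2=E (e.g. h=3, p=0)
Answer: none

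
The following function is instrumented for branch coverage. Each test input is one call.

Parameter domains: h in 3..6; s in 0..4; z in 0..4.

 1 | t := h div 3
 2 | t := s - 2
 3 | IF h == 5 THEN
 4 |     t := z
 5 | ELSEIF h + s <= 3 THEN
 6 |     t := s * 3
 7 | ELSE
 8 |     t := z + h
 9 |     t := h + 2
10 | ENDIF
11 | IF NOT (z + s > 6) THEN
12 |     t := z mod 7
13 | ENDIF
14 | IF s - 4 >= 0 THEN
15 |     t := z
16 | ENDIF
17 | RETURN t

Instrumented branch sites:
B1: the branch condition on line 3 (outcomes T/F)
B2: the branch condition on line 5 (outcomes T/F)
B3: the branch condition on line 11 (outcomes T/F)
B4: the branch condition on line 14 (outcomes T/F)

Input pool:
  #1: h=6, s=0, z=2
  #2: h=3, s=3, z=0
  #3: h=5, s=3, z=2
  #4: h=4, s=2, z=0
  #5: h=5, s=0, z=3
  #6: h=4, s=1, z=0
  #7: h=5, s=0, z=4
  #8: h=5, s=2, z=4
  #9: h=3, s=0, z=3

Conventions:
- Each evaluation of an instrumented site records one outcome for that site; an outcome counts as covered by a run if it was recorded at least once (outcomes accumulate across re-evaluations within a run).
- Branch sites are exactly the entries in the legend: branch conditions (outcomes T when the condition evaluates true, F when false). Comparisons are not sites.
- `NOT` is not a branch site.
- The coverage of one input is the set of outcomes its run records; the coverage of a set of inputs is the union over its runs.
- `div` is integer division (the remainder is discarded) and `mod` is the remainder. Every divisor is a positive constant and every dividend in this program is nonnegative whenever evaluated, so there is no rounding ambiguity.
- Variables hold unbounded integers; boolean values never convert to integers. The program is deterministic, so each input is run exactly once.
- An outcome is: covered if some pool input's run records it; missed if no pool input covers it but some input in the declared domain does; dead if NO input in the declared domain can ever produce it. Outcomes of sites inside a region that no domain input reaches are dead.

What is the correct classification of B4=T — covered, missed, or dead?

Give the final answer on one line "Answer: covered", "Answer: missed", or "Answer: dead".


no pool input records B4=T
but domain input (h=3, s=4, z=0) does record it -> reachable, so missed
Answer: missed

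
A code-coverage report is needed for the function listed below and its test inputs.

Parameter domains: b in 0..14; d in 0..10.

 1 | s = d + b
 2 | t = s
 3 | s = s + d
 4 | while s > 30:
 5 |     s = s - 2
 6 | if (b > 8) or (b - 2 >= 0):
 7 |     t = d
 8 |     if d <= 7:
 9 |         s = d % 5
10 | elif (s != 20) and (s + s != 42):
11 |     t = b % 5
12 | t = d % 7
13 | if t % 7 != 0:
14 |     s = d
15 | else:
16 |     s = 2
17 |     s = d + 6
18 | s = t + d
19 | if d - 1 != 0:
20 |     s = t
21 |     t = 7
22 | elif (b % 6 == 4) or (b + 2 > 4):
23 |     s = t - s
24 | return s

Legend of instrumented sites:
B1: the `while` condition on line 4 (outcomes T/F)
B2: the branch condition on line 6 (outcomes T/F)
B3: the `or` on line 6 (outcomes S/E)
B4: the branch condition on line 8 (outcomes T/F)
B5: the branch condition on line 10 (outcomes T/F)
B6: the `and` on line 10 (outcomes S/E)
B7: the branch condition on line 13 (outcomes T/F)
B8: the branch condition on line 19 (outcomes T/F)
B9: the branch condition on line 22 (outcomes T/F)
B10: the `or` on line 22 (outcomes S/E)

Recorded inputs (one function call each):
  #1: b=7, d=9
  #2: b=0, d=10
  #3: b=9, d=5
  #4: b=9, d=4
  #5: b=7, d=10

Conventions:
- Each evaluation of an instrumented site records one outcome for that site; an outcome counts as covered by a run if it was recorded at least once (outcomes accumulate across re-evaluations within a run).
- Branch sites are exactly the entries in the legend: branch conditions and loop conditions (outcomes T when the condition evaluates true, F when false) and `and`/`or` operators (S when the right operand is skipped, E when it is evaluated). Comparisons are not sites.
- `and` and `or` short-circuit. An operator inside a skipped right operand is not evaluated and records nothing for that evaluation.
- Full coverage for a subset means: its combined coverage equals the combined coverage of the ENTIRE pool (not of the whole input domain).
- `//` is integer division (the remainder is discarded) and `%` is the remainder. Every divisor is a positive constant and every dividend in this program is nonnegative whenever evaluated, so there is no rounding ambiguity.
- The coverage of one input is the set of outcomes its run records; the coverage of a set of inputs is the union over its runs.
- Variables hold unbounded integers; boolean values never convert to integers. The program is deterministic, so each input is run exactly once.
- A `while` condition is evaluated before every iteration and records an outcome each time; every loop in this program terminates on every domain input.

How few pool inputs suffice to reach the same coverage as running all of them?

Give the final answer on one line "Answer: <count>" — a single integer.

input #1 (b=7, d=9): events B1->F, B3->E, B2->T, B4->F, B7->T, B8->T; covers B1=F, B2=T, B3=E, B4=F, B7=T, B8=T
input #2 (b=0, d=10): events B1->F, B3->E, B2->F, B6->S, B5->F, B7->T, B8->T; covers B1=F, B2=F, B3=E, B5=F, B6=S, B7=T, B8=T
input #3 (b=9, d=5): events B1->F, B3->S, B2->T, B4->T, B7->T, B8->T; covers B1=F, B2=T, B3=S, B4=T, B7=T, B8=T
input #4 (b=9, d=4): events B1->F, B3->S, B2->T, B4->T, B7->T, B8->T; covers B1=F, B2=T, B3=S, B4=T, B7=T, B8=T
input #5 (b=7, d=10): events B1->F, B3->E, B2->T, B4->F, B7->T, B8->T; covers B1=F, B2=T, B3=E, B4=F, B7=T, B8=T
the full pool covers 11 outcomes: B1=F, B2=T, B2=F, B3=S, B3=E, B4=T, B4=F, B5=F, B6=S, B7=T, B8=T
every size-1 subset falls short of the 11 outcomes (best: 7/11)
every size-2 subset falls short of the 11 outcomes (best: 10/11)
at size 3, {1, 2, 3} reaches all 11 outcomes; every lexicographically earlier size-3 subset fails

Answer: 3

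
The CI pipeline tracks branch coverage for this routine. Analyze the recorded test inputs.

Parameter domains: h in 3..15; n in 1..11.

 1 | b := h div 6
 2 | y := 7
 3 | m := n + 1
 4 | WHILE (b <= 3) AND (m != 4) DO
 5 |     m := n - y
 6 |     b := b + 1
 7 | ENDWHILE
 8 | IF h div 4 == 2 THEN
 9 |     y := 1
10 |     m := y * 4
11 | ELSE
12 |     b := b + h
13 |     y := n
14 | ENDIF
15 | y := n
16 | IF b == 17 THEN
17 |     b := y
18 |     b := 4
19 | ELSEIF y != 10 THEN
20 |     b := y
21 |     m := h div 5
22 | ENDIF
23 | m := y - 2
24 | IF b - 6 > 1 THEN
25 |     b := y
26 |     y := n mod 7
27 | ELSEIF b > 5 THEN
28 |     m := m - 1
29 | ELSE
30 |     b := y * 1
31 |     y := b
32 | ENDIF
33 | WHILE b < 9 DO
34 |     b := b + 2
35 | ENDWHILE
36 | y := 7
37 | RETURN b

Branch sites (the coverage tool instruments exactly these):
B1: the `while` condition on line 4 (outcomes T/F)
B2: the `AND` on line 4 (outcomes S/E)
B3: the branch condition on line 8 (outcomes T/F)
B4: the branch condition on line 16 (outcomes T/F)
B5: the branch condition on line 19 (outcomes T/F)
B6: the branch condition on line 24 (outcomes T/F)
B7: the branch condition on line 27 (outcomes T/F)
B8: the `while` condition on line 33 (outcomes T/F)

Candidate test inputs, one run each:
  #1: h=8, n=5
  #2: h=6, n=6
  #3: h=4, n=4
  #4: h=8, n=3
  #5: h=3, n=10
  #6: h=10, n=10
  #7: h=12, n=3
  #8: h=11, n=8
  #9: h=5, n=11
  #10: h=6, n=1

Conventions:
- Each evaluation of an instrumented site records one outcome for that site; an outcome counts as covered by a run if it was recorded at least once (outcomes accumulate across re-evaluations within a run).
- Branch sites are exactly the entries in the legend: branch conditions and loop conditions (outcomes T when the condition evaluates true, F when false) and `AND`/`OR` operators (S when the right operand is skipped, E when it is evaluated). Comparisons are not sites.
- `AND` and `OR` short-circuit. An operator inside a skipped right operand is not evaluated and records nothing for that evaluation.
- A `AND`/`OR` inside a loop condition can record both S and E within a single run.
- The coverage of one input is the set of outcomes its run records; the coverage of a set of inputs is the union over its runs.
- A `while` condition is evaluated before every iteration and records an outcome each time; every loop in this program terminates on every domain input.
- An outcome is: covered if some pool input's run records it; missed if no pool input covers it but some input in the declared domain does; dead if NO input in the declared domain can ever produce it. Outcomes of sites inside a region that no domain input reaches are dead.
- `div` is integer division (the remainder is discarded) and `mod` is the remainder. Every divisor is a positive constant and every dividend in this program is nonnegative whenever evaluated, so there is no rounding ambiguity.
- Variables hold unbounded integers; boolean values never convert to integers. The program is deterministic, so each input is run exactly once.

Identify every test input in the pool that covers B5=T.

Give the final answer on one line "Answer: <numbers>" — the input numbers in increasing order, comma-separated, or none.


input #1 (h=8, n=5): records B5=T
input #2 (h=6, n=6): records B5=T
input #3 (h=4, n=4): records B5=T
input #4 (h=8, n=3): records B5=T
input #5 (h=3, n=10): does not record B5=T
input #6 (h=10, n=10): does not record B5=T
input #7 (h=12, n=3): records B5=T
input #8 (h=11, n=8): records B5=T
input #9 (h=5, n=11): records B5=T
input #10 (h=6, n=1): records B5=T
Answer: 1, 2, 3, 4, 7, 8, 9, 10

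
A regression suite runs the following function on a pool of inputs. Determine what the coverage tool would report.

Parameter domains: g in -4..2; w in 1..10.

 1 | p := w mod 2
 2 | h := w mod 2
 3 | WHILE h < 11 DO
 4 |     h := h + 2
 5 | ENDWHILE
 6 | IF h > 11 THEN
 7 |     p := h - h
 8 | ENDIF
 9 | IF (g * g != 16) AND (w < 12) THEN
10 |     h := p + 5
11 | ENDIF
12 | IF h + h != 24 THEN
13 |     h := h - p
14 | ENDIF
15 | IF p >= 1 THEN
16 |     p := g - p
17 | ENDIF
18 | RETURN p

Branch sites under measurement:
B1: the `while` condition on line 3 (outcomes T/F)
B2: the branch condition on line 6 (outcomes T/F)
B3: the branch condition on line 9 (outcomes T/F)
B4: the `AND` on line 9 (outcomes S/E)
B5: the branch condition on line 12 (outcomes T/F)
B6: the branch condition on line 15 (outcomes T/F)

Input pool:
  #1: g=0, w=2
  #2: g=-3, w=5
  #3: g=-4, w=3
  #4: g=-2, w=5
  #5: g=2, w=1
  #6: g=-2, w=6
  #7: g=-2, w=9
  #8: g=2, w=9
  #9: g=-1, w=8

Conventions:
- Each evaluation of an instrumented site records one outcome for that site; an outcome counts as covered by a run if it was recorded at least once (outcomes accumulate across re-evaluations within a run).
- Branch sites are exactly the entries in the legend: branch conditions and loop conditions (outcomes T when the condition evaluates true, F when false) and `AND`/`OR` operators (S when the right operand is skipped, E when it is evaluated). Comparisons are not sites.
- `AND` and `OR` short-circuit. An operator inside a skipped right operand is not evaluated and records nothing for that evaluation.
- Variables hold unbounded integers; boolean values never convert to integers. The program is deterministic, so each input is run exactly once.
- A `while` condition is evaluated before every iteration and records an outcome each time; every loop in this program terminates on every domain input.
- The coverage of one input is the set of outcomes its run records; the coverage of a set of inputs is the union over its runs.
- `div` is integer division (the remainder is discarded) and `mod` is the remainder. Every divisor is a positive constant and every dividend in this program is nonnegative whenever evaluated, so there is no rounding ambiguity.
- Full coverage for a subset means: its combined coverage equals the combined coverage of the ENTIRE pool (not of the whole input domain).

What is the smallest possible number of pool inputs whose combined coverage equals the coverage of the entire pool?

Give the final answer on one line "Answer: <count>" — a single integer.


run #1 (g=0, w=2) runs B1->T, B1->T, B1->T, B1->T, B1->T, B1->T, B1->F, B2->T, B4->E, B3->T, B5->T, B6->F; records B1=T, B1=F, B2=T, B3=T, B4=E, B5=T, B6=F
run #2 (g=-3, w=5) runs B1->T, B1->T, B1->T, B1->T, B1->T, B1->F, B2->F, B4->E, B3->T, B5->T, B6->T; records B1=T, B1=F, B2=F, B3=T, B4=E, B5=T, B6=T
run #3 (g=-4, w=3) runs B1->T, B1->T, B1->T, B1->T, B1->T, B1->F, B2->F, B4->S, B3->F, B5->T, B6->T; records B1=T, B1=F, B2=F, B3=F, B4=S, B5=T, B6=T
run #4 (g=-2, w=5) runs B1->T, B1->T, B1->T, B1->T, B1->T, B1->F, B2->F, B4->E, B3->T, B5->T, B6->T; records B1=T, B1=F, B2=F, B3=T, B4=E, B5=T, B6=T
run #5 (g=2, w=1) runs B1->T, B1->T, B1->T, B1->T, B1->T, B1->F, B2->F, B4->E, B3->T, B5->T, B6->T; records B1=T, B1=F, B2=F, B3=T, B4=E, B5=T, B6=T
run #6 (g=-2, w=6) runs B1->T, B1->T, B1->T, B1->T, B1->T, B1->T, B1->F, B2->T, B4->E, B3->T, B5->T, B6->F; records B1=T, B1=F, B2=T, B3=T, B4=E, B5=T, B6=F
run #7 (g=-2, w=9) runs B1->T, B1->T, B1->T, B1->T, B1->T, B1->F, B2->F, B4->E, B3->T, B5->T, B6->T; records B1=T, B1=F, B2=F, B3=T, B4=E, B5=T, B6=T
run #8 (g=2, w=9) runs B1->T, B1->T, B1->T, B1->T, B1->T, B1->F, B2->F, B4->E, B3->T, B5->T, B6->T; records B1=T, B1=F, B2=F, B3=T, B4=E, B5=T, B6=T
run #9 (g=-1, w=8) runs B1->T, B1->T, B1->T, B1->T, B1->T, B1->T, B1->F, B2->T, B4->E, B3->T, B5->T, B6->F; records B1=T, B1=F, B2=T, B3=T, B4=E, B5=T, B6=F
together the pool reaches 11 outcomes: B1=T, B1=F, B2=T, B2=F, B3=T, B3=F, B4=S, B4=E, B5=T, B6=T, B6=F
no size-1 subset reaches all 11 outcomes (best union: 7/11)
inputs {1, 3} (size 2) cover everything; no size-2 subset with a lexicographically smaller index list covers all 11
Answer: 2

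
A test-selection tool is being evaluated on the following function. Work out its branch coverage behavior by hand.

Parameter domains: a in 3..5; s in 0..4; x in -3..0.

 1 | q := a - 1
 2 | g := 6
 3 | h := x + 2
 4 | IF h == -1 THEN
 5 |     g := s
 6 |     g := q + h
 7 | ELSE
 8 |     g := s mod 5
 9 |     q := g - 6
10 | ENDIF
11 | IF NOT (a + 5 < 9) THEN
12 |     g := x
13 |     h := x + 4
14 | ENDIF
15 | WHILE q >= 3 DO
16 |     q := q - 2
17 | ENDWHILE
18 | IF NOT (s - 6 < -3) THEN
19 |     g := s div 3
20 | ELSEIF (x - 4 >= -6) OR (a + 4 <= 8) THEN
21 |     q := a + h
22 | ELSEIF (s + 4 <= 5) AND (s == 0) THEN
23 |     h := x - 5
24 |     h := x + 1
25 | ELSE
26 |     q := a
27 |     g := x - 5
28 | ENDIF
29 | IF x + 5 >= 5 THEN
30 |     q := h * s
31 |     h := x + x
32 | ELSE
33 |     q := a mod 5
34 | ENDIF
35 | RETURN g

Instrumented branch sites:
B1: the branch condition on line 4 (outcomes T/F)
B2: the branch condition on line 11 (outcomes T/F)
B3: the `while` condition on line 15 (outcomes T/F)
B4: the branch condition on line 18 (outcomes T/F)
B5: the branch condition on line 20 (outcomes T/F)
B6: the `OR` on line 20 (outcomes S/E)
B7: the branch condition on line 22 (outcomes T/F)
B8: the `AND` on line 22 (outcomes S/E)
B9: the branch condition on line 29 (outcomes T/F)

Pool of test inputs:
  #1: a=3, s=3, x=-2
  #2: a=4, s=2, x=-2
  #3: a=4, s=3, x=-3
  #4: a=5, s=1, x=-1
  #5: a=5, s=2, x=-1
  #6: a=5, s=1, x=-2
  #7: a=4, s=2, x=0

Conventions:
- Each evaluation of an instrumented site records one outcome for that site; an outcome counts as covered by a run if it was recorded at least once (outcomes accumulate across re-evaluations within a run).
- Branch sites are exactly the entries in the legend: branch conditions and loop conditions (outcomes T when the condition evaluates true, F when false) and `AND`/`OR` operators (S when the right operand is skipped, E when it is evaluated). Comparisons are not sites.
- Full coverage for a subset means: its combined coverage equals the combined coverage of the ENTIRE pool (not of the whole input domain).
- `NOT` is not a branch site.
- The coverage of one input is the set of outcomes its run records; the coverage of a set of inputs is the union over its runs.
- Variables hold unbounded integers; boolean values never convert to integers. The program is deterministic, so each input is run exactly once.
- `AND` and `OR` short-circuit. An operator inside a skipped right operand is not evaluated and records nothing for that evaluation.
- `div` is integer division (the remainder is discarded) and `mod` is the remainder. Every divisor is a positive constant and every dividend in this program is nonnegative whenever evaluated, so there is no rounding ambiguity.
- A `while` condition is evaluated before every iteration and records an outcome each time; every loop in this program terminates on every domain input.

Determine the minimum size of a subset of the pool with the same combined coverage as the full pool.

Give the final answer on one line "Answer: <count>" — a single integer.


input #1, a=3, s=3, x=-2: events B1->F, B2->F, B3->F, B4->T, B9->F; outcomes B1=F, B2=F, B3=F, B4=T, B9=F
input #2, a=4, s=2, x=-2: events B1->F, B2->T, B3->F, B4->F, B6->S, B5->T, B9->F; outcomes B1=F, B2=T, B3=F, B4=F, B5=T, B6=S, B9=F
input #3, a=4, s=3, x=-3: events B1->T, B2->T, B3->T, B3->F, B4->T, B9->F; outcomes B1=T, B2=T, B3=T, B3=F, B4=T, B9=F
input #4, a=5, s=1, x=-1: events B1->F, B2->T, B3->F, B4->F, B6->S, B5->T, B9->F; outcomes B1=F, B2=T, B3=F, B4=F, B5=T, B6=S, B9=F
input #5, a=5, s=2, x=-1: events B1->F, B2->T, B3->F, B4->F, B6->S, B5->T, B9->F; outcomes B1=F, B2=T, B3=F, B4=F, B5=T, B6=S, B9=F
input #6, a=5, s=1, x=-2: events B1->F, B2->T, B3->F, B4->F, B6->S, B5->T, B9->F; outcomes B1=F, B2=T, B3=F, B4=F, B5=T, B6=S, B9=F
input #7, a=4, s=2, x=0: events B1->F, B2->T, B3->F, B4->F, B6->S, B5->T, B9->T; outcomes B1=F, B2=T, B3=F, B4=F, B5=T, B6=S, B9=T
union over all inputs: B1=T, B1=F, B2=T, B2=F, B3=T, B3=F, B4=T, B4=F, B5=T, B6=S, B9=T, B9=F (12 outcomes)
every size-1 subset falls short of the 12 outcomes (best: 7/12)
every size-2 subset falls short of the 12 outcomes (best: 11/12)
the canonical winner is {1, 3, 7}: size 3, full 12-outcome coverage, earliest index list among size-3 covers
Answer: 3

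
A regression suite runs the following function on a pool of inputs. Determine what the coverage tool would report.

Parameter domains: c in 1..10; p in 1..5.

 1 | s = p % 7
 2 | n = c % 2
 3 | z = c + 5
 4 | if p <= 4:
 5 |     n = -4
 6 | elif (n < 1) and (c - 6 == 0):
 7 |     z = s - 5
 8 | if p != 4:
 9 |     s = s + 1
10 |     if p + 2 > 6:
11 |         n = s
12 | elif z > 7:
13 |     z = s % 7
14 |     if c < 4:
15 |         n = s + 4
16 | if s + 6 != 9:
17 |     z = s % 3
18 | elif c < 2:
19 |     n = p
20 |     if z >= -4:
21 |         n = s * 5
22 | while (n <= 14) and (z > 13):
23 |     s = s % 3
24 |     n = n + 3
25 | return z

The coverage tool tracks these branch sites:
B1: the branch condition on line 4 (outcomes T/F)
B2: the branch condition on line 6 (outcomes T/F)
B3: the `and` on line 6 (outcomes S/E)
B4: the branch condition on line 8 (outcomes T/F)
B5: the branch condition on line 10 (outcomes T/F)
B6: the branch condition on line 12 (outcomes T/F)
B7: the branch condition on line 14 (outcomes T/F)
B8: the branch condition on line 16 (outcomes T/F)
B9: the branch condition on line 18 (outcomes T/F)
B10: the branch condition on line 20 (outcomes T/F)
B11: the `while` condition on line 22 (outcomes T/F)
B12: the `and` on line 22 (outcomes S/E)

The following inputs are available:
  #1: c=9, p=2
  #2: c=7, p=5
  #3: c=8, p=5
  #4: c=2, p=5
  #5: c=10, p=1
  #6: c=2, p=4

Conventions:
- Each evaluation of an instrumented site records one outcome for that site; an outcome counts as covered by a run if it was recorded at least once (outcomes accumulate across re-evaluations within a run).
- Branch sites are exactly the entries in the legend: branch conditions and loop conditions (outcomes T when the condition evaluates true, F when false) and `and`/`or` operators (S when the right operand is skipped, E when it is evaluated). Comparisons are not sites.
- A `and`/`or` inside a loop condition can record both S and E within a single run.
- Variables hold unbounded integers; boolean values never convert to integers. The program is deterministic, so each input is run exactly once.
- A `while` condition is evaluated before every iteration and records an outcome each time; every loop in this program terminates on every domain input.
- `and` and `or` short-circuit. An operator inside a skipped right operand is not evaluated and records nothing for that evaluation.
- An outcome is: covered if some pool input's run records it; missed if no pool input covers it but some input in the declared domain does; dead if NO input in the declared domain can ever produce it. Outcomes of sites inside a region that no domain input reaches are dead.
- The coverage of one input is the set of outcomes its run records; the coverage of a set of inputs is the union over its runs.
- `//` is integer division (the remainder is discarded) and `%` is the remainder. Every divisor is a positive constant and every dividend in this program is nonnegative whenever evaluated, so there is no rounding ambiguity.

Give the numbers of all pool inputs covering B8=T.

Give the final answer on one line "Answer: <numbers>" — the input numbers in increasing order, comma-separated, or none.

input #1 (c=9, p=2): never hits B8=T
input #2 (c=7, p=5): hits B8=T
input #3 (c=8, p=5): hits B8=T
input #4 (c=2, p=5): hits B8=T
input #5 (c=10, p=1): hits B8=T
input #6 (c=2, p=4): hits B8=T

Answer: 2, 3, 4, 5, 6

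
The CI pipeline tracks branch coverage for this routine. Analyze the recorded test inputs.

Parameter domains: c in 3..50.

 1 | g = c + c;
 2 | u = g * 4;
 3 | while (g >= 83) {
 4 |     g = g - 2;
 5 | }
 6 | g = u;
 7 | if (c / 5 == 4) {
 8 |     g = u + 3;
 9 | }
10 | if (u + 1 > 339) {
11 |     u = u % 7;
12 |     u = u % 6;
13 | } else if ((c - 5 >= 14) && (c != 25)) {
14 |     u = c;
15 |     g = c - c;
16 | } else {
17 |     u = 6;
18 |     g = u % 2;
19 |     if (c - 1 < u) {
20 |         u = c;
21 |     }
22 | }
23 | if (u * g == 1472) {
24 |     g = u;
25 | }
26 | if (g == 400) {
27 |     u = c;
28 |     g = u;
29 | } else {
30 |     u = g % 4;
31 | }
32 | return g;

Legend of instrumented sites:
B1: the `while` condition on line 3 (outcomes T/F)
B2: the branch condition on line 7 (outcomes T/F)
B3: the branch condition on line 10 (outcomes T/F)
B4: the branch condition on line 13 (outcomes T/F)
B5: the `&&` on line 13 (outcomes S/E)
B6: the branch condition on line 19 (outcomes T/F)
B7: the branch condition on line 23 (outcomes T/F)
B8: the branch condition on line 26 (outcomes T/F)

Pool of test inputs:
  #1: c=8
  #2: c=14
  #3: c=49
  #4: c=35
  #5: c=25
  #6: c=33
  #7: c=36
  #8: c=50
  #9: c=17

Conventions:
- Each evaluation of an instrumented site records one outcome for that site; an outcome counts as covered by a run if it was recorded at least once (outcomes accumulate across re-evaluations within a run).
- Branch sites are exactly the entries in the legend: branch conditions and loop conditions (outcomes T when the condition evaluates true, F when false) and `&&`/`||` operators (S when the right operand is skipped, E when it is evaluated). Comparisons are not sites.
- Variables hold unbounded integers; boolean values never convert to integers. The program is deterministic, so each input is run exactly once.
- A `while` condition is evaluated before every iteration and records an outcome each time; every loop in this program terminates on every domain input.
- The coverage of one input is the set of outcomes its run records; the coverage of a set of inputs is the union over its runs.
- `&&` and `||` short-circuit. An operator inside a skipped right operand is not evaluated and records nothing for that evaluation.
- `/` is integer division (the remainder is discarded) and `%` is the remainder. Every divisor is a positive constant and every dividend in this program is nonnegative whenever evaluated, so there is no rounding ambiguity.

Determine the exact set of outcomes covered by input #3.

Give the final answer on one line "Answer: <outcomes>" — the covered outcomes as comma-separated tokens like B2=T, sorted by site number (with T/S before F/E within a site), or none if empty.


Tracing the run of input #3 (c=49):
  B1->T, B1->T, B1->T, B1->T, B1->T, B1->T, B1->T, B1->T, B1->F, B2->F
  B3->T, B7->F, B8->F
collecting distinct outcomes: B1=T, B1=F, B2=F, B3=T, B7=F, B8=F
Answer: B1=T, B1=F, B2=F, B3=T, B7=F, B8=F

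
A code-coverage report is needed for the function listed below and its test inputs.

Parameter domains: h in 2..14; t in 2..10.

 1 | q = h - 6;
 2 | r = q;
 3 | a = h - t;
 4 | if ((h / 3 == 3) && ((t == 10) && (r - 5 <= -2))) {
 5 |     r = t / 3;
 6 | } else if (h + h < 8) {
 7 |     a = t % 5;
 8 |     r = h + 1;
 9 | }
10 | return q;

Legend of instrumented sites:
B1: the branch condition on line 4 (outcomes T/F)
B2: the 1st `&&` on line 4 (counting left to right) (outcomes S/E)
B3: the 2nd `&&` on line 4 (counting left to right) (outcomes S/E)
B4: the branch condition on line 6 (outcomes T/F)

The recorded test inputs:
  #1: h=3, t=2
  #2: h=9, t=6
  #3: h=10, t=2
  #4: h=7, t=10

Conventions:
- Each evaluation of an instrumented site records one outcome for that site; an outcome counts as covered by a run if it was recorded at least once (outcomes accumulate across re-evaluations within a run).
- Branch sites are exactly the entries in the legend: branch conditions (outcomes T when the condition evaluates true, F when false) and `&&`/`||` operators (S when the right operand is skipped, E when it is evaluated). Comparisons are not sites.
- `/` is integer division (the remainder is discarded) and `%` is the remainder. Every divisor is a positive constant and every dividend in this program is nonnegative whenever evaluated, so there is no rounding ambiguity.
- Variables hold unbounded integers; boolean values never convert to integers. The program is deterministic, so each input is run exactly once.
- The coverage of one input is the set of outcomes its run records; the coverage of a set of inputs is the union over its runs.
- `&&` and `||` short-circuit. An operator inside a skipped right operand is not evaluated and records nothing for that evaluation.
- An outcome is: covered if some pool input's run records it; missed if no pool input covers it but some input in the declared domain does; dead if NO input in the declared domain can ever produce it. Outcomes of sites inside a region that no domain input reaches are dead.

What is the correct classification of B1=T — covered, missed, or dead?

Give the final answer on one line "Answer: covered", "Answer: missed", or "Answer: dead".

no pool input records B1=T
but domain input (h=9, t=10) does record it -> reachable, so missed

Answer: missed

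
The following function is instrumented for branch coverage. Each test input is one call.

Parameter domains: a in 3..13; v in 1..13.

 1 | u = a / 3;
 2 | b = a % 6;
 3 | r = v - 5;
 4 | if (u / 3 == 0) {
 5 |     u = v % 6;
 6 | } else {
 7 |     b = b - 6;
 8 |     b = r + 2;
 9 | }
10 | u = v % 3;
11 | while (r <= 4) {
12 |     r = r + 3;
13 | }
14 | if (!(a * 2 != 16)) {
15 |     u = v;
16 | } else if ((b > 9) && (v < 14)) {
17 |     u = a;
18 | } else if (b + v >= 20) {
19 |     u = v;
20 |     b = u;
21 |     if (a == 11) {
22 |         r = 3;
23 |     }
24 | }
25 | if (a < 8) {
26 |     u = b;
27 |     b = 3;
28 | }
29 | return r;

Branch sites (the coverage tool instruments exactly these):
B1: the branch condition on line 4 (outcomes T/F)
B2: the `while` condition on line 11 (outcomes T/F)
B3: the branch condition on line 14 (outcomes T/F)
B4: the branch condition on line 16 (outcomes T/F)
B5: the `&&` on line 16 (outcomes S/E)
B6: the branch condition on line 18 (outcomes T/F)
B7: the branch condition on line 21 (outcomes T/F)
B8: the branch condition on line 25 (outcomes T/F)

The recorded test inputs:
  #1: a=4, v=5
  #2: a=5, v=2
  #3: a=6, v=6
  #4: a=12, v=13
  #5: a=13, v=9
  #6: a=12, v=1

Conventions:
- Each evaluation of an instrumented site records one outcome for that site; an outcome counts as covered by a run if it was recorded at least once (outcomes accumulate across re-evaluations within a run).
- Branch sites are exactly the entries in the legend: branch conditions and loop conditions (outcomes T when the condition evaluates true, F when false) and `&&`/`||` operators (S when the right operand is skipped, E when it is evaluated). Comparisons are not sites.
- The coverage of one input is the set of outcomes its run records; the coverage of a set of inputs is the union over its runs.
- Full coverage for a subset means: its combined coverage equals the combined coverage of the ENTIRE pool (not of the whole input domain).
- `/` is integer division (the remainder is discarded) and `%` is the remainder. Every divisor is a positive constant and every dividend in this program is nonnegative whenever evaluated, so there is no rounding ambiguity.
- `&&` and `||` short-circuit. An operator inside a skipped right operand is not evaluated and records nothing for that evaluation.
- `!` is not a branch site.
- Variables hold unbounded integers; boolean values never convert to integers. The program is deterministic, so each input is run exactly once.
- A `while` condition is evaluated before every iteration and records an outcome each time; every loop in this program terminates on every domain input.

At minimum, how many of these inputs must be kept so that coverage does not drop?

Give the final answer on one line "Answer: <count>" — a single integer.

input #1 (a=4, v=5): events B1->T, B2->T, B2->T, B2->F, B3->F, B5->S, B4->F, B6->F, B8->T; covers B1=T, B2=T, B2=F, B3=F, B4=F, B5=S, B6=F, B8=T
input #2 (a=5, v=2): events B1->T, B2->T, B2->T, B2->T, B2->F, B3->F, B5->S, B4->F, B6->F, B8->T; covers B1=T, B2=T, B2=F, B3=F, B4=F, B5=S, B6=F, B8=T
input #3 (a=6, v=6): events B1->T, B2->T, B2->T, B2->F, B3->F, B5->S, B4->F, B6->F, B8->T; covers B1=T, B2=T, B2=F, B3=F, B4=F, B5=S, B6=F, B8=T
input #4 (a=12, v=13): events B1->F, B2->F, B3->F, B5->E, B4->T, B8->F; covers B1=F, B2=F, B3=F, B4=T, B5=E, B8=F
input #5 (a=13, v=9): events B1->F, B2->T, B2->F, B3->F, B5->S, B4->F, B6->F, B8->F; covers B1=F, B2=T, B2=F, B3=F, B4=F, B5=S, B6=F, B8=F
input #6 (a=12, v=1): events B1->F, B2->T, B2->T, B2->T, B2->F, B3->F, B5->S, B4->F, B6->F, B8->F; covers B1=F, B2=T, B2=F, B3=F, B4=F, B5=S, B6=F, B8=F
the full pool covers 12 outcomes: B1=T, B1=F, B2=T, B2=F, B3=F, B4=T, B4=F, B5=S, B5=E, B6=F, B8=T, B8=F
checked all size-1 subsets: none covers 12 outcomes (max 8/12)
at size 2, {1, 4} reaches all 12 outcomes; every lexicographically earlier size-2 subset fails

Answer: 2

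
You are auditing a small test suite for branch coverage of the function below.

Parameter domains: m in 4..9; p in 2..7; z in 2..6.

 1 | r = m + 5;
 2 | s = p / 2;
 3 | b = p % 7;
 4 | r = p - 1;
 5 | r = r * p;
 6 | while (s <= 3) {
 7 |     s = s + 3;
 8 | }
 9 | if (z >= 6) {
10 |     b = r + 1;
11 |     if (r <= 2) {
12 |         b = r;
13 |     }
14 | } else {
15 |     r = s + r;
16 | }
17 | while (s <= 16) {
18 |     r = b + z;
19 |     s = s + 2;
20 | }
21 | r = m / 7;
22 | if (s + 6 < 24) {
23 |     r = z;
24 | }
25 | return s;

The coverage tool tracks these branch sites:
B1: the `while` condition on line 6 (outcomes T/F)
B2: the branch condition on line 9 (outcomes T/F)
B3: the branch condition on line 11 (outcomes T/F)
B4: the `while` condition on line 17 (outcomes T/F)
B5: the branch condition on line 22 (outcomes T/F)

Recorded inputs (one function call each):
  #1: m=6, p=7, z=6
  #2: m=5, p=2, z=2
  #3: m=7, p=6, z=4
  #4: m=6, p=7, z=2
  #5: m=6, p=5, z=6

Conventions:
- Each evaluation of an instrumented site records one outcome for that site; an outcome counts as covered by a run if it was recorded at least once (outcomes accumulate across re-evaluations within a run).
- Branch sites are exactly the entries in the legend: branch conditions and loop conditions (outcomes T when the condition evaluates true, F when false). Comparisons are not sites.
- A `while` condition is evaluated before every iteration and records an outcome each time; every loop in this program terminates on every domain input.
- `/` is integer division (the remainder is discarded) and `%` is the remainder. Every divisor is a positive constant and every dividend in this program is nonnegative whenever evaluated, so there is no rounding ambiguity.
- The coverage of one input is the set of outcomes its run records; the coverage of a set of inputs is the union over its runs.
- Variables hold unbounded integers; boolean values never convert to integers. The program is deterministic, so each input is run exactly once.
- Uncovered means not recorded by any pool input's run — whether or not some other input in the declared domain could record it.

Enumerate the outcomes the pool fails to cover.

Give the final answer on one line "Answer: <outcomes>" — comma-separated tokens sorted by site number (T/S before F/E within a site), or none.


test 1 (m=6, p=7, z=6) hits B1=T, B1=F, B2=T, B3=F, B4=T, B4=F, B5=F
test 2 (m=5, p=2, z=2) hits B1=T, B1=F, B2=F, B4=T, B4=F, B5=F
test 3 (m=7, p=6, z=4) hits B1=T, B1=F, B2=F, B4=T, B4=F, B5=F
test 4 (m=6, p=7, z=2) hits B1=T, B1=F, B2=F, B4=T, B4=F, B5=F
test 5 (m=6, p=5, z=6) hits B1=T, B1=F, B2=T, B3=F, B4=T, B4=F, B5=T
union over the pool: B1=T, B1=F, B2=T, B2=F, B3=F, B4=T, B4=F, B5=T, B5=F
uncovered (1 of 10): B3=T
Answer: B3=T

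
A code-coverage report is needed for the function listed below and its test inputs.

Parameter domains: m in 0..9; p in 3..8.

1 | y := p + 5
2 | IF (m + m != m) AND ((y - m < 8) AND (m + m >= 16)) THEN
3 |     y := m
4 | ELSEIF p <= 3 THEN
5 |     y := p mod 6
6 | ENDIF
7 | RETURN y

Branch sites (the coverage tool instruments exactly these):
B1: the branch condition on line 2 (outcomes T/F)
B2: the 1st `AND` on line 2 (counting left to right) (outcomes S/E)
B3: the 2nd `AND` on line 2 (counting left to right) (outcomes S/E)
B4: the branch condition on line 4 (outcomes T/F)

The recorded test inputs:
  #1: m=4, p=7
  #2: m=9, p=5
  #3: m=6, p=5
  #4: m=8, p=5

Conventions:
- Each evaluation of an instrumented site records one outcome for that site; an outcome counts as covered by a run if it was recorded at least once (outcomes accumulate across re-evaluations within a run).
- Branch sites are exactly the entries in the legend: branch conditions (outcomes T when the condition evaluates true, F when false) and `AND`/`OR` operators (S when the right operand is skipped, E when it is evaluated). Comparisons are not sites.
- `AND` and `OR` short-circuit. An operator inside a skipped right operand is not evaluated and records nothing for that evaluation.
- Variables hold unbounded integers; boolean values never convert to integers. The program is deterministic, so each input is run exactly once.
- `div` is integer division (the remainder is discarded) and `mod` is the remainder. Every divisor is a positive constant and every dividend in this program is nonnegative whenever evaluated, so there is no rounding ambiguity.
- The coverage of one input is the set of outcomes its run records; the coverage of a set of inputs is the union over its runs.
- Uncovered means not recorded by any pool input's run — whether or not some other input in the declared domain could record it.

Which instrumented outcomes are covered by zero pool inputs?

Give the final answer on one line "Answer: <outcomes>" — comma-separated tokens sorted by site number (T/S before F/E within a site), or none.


input #1, m=4, p=7: events B2->E, B3->S, B1->F, B4->F; outcomes B1=F, B2=E, B3=S, B4=F
input #2, m=9, p=5: events B2->E, B3->E, B1->T; outcomes B1=T, B2=E, B3=E
input #3, m=6, p=5: events B2->E, B3->E, B1->F, B4->F; outcomes B1=F, B2=E, B3=E, B4=F
input #4, m=8, p=5: events B2->E, B3->E, B1->T; outcomes B1=T, B2=E, B3=E
union over the pool: B1=T, B1=F, B2=E, B3=S, B3=E, B4=F
uncovered (2 of 8): B2=S, B4=T
Answer: B2=S, B4=T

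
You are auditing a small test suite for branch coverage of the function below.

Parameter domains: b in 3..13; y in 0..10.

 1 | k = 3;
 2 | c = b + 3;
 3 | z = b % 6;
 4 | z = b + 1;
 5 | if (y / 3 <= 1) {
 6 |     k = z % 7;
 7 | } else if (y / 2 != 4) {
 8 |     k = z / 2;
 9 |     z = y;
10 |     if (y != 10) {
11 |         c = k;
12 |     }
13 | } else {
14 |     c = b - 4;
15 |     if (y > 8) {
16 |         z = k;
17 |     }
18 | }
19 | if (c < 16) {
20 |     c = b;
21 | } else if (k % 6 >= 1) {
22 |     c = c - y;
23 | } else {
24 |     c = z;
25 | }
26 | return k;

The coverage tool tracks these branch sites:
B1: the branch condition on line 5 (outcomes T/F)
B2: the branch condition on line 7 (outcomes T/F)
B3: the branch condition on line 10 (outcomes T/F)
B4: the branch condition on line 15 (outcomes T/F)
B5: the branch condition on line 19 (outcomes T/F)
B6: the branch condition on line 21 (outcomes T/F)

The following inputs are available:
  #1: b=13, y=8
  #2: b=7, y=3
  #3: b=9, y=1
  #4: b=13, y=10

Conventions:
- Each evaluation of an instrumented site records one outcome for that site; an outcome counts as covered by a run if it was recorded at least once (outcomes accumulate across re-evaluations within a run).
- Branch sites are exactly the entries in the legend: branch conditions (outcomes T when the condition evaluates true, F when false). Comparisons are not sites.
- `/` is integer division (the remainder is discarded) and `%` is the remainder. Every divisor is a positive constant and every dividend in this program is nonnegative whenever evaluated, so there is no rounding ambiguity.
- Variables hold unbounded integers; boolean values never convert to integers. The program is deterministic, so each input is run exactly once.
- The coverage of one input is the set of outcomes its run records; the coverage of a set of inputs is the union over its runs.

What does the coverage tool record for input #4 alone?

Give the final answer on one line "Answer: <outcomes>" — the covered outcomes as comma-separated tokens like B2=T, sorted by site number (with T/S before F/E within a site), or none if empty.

Simulating input #4 (b=13, y=10) step by step:
  B1->F, B2->T, B3->F, B5->F, B6->T
collecting distinct outcomes: B1=F, B2=T, B3=F, B5=F, B6=T

Answer: B1=F, B2=T, B3=F, B5=F, B6=T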